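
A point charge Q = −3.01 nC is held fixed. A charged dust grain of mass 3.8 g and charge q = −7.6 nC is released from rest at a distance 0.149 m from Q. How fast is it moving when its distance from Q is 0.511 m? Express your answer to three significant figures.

0.0227 m/s

Only the electrostatic force acts, so mechanical energy is conserved: ½mv² = U₁ − U₂ = kQq(1/r₁ − 1/r₂).
U₁ − U₂ = (8.99×10⁹ N·m²/C²)(-3.01×10⁻⁹ C)(-7.60×10⁻⁹ C)(1/0.149 − 1/0.511) = 9.78×10⁻⁷ J.
v = √(2·9.78×10⁻⁷/3.80×10⁻³) = 0.0227 m/s.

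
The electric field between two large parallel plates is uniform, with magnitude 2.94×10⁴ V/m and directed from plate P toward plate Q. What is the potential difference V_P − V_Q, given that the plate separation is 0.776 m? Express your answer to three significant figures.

2.28×10⁴ V

In a uniform field, potential decreases in the direction of E: ΔV = −E·d for a displacement d parallel to E.
Going from Q to P is a displacement of 0.776 m opposite to the field, so V_P − V_Q = +Ed = 2.28×10⁴ V.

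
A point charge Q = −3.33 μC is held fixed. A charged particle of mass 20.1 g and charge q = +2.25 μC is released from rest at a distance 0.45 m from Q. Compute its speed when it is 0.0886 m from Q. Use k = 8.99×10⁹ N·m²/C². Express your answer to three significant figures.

7.79 m/s

Only the electrostatic force acts, so mechanical energy is conserved: ½mv² = U₁ − U₂ = kQq(1/r₁ − 1/r₂).
U₁ − U₂ = (8.99×10⁹ N·m²/C²)(-3.33×10⁻⁶ C)(2.25×10⁻⁶ C)(1/0.450 − 1/0.0886) = 0.611 J.
v = √(2·0.611/0.0201) = 7.79 m/s.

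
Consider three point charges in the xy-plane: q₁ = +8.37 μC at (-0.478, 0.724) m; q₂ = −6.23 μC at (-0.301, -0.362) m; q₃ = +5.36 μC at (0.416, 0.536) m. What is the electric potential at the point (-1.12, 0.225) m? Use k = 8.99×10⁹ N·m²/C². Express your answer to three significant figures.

6.77×10⁴ V

Electric potential is a scalar, so the contributions from each charge add algebraically: V = Σ kqᵢ/rᵢ.
Distances from the field point to each charge: r₁ = 0.813 m, r₂ = 1.01 m, r₃ = 1.57 m.
V = k[(8.37×10⁻⁶)/(0.813) + (-6.23×10⁻⁶)/(1.01) + (5.36×10⁻⁶)/(1.57)] = 6.77×10⁴ V.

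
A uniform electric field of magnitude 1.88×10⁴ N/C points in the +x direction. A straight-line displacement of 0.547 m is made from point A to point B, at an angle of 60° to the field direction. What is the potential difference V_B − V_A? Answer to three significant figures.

-5140 V

Only the component of displacement along E changes the potential: ΔV = −E·d·cosθ.
ΔV = −(1.88×10⁴ V/m)(0.547 m)cos60° = -5140 V.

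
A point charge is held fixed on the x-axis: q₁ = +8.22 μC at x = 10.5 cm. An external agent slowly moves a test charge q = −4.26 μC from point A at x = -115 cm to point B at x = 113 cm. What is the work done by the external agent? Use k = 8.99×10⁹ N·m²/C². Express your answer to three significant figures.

-0.0563 J

For quasistatic motion the external work equals the change in potential energy: W_ext = qΔV = q(V_B − V_A).
At A: distance to the source charge is 1.25 m; V_A = kq₁/r = 5.89×10⁴ V.
At B: distance to the source charge is 1.02 m; V_B = kq₁/r = 7.21×10⁴ V.
ΔV = V_B − V_A = 1.32×10⁴ V.
W_ext = qΔV = (-4.26×10⁻⁶ C)(1.32×10⁴ V) = -0.0563 J.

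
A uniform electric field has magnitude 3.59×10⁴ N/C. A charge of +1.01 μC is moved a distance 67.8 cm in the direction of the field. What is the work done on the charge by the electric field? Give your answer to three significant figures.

The potential change for a displacement 67.8 cm in the direction of the field is ΔV = −Ed = -2.43×10⁴ V.
W_field = −qΔV = 0.0246 J.

0.0246 J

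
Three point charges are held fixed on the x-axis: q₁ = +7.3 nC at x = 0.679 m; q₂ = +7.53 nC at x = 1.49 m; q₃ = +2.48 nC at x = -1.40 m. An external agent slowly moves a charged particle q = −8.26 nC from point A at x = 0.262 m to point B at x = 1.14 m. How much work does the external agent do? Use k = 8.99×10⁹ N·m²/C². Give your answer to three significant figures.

For quasistatic motion the external work equals the change in potential energy: W_ext = qΔV = q(V_B − V_A).
At A: distances to the source charges are 0.417 m, 1.23 m, 1.66 m; V_A = Σ kqᵢ/rᵢ = 226 V.
At B: distances to the source charges are 0.461 m, 0.350 m, 2.54 m; V_B = Σ kqᵢ/rᵢ = 345 V.
ΔV = V_B − V_A = 119 V.
W_ext = qΔV = (-8.26×10⁻⁹ C)(119 V) = -9.80×10⁻⁷ J.

-9.80×10⁻⁷ J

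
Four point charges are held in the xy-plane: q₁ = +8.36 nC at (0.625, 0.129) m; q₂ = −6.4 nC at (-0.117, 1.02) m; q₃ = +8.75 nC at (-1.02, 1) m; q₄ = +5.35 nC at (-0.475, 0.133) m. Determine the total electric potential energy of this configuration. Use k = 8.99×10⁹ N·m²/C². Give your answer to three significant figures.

-1.64×10⁻⁷ J

The assembly work is the sum of pairwise potential energies, U = Σ_{i<j} kqᵢqⱼ/rᵢⱼ.
Pair separations: r₁₂ = 1.16 m, r₁₃ = 1.86 m, r₁₄ = 1.10 m, r₂₃ = 0.903 m, r₂₄ = 0.957 m, r₃₄ = 1.02 m.
Summing all 6 pair terms gives U = -1.64×10⁻⁷ J.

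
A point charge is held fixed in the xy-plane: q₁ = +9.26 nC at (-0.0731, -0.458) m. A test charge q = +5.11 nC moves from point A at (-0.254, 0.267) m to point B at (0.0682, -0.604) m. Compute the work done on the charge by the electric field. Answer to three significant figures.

The work done by the electric force is W_field = −ΔU = −q(V_B − V_A) = q(V_A − V_B).
At A: distance to the source charge is 0.747 m; V_A = kq₁/r = 111 V.
At B: distance to the source charge is 0.203 m; V_B = kq₁/r = 410 V.
ΔV = V_B − V_A = 298 V.
W_field = −qΔV = −(5.11×10⁻⁹ C)(298 V) = -1.52×10⁻⁶ J.

-1.52×10⁻⁶ J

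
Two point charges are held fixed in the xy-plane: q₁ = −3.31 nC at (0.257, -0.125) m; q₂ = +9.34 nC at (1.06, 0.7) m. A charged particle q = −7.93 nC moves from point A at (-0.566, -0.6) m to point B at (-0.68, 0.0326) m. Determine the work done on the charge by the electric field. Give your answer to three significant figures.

The work done by the electric force is W_field = −ΔU = −q(V_B − V_A) = q(V_A − V_B).
At A: distances to the source charges are 0.950 m, 2.08 m; V_A = Σ kqᵢ/rᵢ = 9.02 V.
At B: distances to the source charges are 0.950 m, 1.86 m; V_B = Σ kqᵢ/rᵢ = 13.7 V.
ΔV = V_B − V_A = 4.72 V.
W_field = −qΔV = −(-7.93×10⁻⁹ C)(4.72 V) = 3.74×10⁻⁸ J.

3.74×10⁻⁸ J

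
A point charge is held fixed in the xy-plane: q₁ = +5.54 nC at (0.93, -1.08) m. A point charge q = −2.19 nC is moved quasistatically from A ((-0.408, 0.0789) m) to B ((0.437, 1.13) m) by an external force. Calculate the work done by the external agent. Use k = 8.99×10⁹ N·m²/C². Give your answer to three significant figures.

For quasistatic motion the external work equals the change in potential energy: W_ext = qΔV = q(V_B − V_A).
At A: distance to the source charge is 1.77 m; V_A = kq₁/r = 28.1 V.
At B: distance to the source charge is 2.26 m; V_B = kq₁/r = 22.0 V.
ΔV = V_B − V_A = -6.14 V.
W_ext = qΔV = (-2.19×10⁻⁹ C)(-6.14 V) = 1.34×10⁻⁸ J.

1.34×10⁻⁸ J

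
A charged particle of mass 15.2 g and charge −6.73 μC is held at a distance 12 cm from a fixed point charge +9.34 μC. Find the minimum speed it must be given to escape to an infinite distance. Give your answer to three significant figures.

To just escape, total mechanical energy must reach zero at infinity: ½mv²_min + U = 0, so ½mv²_min = −U = |kQq|/r.
|U| = |kQq|/r = (8.99×10⁹ N·m²/C²)(9.34×10⁻⁶)(6.73×10⁻⁶)/(0.120) = 4.71 J.
v_min = √(2|U|/m) = √(2·4.71/0.0152) = 24.9 m/s.

24.9 m/s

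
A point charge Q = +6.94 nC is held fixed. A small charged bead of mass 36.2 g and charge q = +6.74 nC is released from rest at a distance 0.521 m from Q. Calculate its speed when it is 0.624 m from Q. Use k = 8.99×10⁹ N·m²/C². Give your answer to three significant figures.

2.71×10⁻³ m/s

Only the electrostatic force acts, so mechanical energy is conserved: ½mv² = U₁ − U₂ = kQq(1/r₁ − 1/r₂).
U₁ − U₂ = (8.99×10⁹ N·m²/C²)(6.94×10⁻⁹ C)(6.74×10⁻⁹ C)(1/0.521 − 1/0.624) = 1.33×10⁻⁷ J.
v = √(2·1.33×10⁻⁷/0.0362) = 2.71×10⁻³ m/s.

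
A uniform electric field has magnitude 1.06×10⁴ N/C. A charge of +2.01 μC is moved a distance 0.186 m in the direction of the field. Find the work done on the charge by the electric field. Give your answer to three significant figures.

The potential change for a displacement 0.186 m in the direction of the field is ΔV = −Ed = -1970 V.
W_field = −qΔV = 3.96×10⁻³ J.

3.96×10⁻³ J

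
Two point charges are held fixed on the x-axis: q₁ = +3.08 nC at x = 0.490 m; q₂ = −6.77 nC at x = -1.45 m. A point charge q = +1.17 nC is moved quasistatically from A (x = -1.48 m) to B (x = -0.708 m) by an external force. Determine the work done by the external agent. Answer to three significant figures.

For quasistatic motion the external work equals the change in potential energy: W_ext = qΔV = q(V_B − V_A).
At A: distances to the source charges are 1.97 m, 0.0300 m; V_A = Σ kqᵢ/rᵢ = -2010 V.
At B: distances to the source charges are 1.20 m, 0.742 m; V_B = Σ kqᵢ/rᵢ = -58.9 V.
ΔV = V_B − V_A = 1960 V.
W_ext = qΔV = (1.17×10⁻⁹ C)(1960 V) = 2.29×10⁻⁶ J.

2.29×10⁻⁶ J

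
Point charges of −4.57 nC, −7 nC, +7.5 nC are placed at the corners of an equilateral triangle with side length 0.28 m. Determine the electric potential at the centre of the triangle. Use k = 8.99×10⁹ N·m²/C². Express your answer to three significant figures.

The total potential is the scalar sum of each charge's contribution, V = Σ kqᵢ/rᵢ.
The distance from each vertex to the centroid is a/√3 = 0.162 m.
V = k[(-4.57×10⁻⁹)/(0.162) + (-7.00×10⁻⁹)/(0.162) + (7.50×10⁻⁹)/(0.162)] = -226 V.

-226 V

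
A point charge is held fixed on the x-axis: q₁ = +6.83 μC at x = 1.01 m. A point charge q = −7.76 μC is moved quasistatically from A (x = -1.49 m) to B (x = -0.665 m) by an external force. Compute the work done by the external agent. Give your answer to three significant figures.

For quasistatic motion the external work equals the change in potential energy: W_ext = qΔV = q(V_B − V_A).
At A: distance to the source charge is 2.50 m; V_A = kq₁/r = 2.46×10⁴ V.
At B: distance to the source charge is 1.68 m; V_B = kq₁/r = 3.67×10⁴ V.
ΔV = V_B − V_A = 1.21×10⁴ V.
W_ext = qΔV = (-7.76×10⁻⁶ C)(1.21×10⁴ V) = -0.0939 J.

-0.0939 J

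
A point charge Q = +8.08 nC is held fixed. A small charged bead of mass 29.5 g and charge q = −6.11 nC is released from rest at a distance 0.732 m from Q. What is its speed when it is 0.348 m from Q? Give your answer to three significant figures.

Only the electrostatic force acts, so mechanical energy is conserved: ½mv² = U₁ − U₂ = kQq(1/r₁ − 1/r₂).
U₁ − U₂ = (8.99×10⁹ N·m²/C²)(8.08×10⁻⁹ C)(-6.11×10⁻⁹ C)(1/0.732 − 1/0.348) = 6.69×10⁻⁷ J.
v = √(2·6.69×10⁻⁷/0.0295) = 6.73×10⁻³ m/s.

6.73×10⁻³ m/s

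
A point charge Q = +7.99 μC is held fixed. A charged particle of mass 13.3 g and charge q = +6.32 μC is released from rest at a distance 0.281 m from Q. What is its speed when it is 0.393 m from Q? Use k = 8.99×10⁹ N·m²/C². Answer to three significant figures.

8.32 m/s

Only the electrostatic force acts, so mechanical energy is conserved: ½mv² = U₁ − U₂ = kQq(1/r₁ − 1/r₂).
U₁ − U₂ = (8.99×10⁹ N·m²/C²)(7.99×10⁻⁶ C)(6.32×10⁻⁶ C)(1/0.281 − 1/0.393) = 0.460 J.
v = √(2·0.460/0.0133) = 8.32 m/s.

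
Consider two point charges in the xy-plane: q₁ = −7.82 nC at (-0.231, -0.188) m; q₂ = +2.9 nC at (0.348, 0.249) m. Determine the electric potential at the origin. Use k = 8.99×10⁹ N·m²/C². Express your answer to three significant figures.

Electric potential is a scalar, so the contributions from each charge add algebraically: V = Σ kqᵢ/rᵢ.
Distances from the field point to each charge: r₁ = 0.298 m, r₂ = 0.428 m.
V = k[(-7.82×10⁻⁹)/(0.298) + (2.90×10⁻⁹)/(0.428)] = -175 V.

-175 V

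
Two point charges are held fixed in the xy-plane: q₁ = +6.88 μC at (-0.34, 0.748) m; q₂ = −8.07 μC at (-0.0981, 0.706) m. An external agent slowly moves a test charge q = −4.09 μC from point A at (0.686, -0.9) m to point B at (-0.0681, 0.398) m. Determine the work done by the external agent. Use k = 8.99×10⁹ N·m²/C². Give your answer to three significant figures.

For quasistatic motion the external work equals the change in potential energy: W_ext = qΔV = q(V_B − V_A).
At A: distances to the source charges are 1.94 m, 1.79 m; V_A = Σ kqᵢ/rᵢ = -8730 V.
At B: distances to the source charges are 0.443 m, 0.309 m; V_B = Σ kqᵢ/rᵢ = -9.49×10⁴ V.
ΔV = V_B − V_A = -8.62×10⁴ V.
W_ext = qΔV = (-4.09×10⁻⁶ C)(-8.62×10⁴ V) = 0.352 J.

0.352 J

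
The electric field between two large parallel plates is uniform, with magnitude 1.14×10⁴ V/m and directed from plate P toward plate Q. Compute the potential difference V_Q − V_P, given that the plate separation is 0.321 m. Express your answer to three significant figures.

-3660 V

In a uniform field, potential decreases in the direction of E: ΔV = −E·d for a displacement d parallel to E.
Going from P to Q is a displacement of 0.321 m along the field, so V_Q − V_P = −Ed = -3660 V.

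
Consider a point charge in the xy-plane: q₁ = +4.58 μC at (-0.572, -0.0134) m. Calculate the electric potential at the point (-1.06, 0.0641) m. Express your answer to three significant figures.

8.33×10⁴ V

Electric potential is a scalar, so the contributions from each charge add algebraically: V = Σ kqᵢ/rᵢ.
Distances from the field point to each charge: r₁ = 0.494 m.
V = k[(4.58×10⁻⁶)/(0.494)] = 8.33×10⁴ V.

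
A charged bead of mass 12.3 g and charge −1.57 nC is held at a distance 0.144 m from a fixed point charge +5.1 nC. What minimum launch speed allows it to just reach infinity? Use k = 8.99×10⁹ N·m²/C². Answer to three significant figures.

To just escape, total mechanical energy must reach zero at infinity: ½mv²_min + U = 0, so ½mv²_min = −U = |kQq|/r.
|U| = |kQq|/r = (8.99×10⁹ N·m²/C²)(5.10×10⁻⁹)(1.57×10⁻⁹)/(0.144) = 5.00×10⁻⁷ J.
v_min = √(2|U|/m) = √(2·5.00×10⁻⁷/0.0123) = 9.02×10⁻³ m/s.

9.02×10⁻³ m/s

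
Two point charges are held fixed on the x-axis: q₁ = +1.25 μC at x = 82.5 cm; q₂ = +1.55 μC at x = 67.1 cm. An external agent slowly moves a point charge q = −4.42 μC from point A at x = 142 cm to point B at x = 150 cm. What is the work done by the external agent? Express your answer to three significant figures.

For quasistatic motion the external work equals the change in potential energy: W_ext = qΔV = q(V_B − V_A).
At A: distances to the source charges are 0.595 m, 0.749 m; V_A = Σ kqᵢ/rᵢ = 3.75×10⁴ V.
At B: distances to the source charges are 0.675 m, 0.829 m; V_B = Σ kqᵢ/rᵢ = 3.35×10⁴ V.
ΔV = V_B − V_A = -4030 V.
W_ext = qΔV = (-4.42×10⁻⁶ C)(-4030 V) = 0.0178 J.

0.0178 J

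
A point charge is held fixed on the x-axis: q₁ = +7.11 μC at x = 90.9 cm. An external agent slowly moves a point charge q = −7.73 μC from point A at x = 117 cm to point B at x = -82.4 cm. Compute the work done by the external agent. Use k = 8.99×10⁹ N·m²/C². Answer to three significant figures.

For quasistatic motion the external work equals the change in potential energy: W_ext = qΔV = q(V_B − V_A).
At A: distance to the source charge is 0.261 m; V_A = kq₁/r = 2.45×10⁵ V.
At B: distance to the source charge is 1.73 m; V_B = kq₁/r = 3.69×10⁴ V.
ΔV = V_B − V_A = -2.08×10⁵ V.
W_ext = qΔV = (-7.73×10⁻⁶ C)(-2.08×10⁵ V) = 1.61 J.

1.61 J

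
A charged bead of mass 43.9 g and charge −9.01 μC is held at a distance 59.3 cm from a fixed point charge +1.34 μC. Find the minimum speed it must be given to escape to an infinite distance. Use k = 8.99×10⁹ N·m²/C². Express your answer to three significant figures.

To just escape, total mechanical energy must reach zero at infinity: ½mv²_min + U = 0, so ½mv²_min = −U = |kQq|/r.
|U| = |kQq|/r = (8.99×10⁹ N·m²/C²)(1.34×10⁻⁶)(9.01×10⁻⁶)/(0.593) = 0.183 J.
v_min = √(2|U|/m) = √(2·0.183/0.0439) = 2.89 m/s.

2.89 m/s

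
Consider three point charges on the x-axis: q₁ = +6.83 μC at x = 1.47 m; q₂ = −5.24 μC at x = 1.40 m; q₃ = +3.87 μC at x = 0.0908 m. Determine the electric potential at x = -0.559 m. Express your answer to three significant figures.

Electric potential is a scalar, so the contributions from each charge add algebraically: V = Σ kqᵢ/rᵢ.
Distances from the field point to each charge: r₁ = 2.03 m, r₂ = 1.96 m, r₃ = 0.650 m.
V = k[(6.83×10⁻⁶)/(2.03) + (-5.24×10⁻⁶)/(1.96) + (3.87×10⁻⁶)/(0.650)] = 5.98×10⁴ V.

5.98×10⁴ V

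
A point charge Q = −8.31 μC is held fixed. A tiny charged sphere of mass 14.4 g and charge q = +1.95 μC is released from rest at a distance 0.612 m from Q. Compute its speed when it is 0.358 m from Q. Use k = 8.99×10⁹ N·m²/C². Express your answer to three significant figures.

4.84 m/s

Only the electrostatic force acts, so mechanical energy is conserved: ½mv² = U₁ − U₂ = kQq(1/r₁ − 1/r₂).
U₁ − U₂ = (8.99×10⁹ N·m²/C²)(-8.31×10⁻⁶ C)(1.95×10⁻⁶ C)(1/0.612 − 1/0.358) = 0.169 J.
v = √(2·0.169/0.0144) = 4.84 m/s.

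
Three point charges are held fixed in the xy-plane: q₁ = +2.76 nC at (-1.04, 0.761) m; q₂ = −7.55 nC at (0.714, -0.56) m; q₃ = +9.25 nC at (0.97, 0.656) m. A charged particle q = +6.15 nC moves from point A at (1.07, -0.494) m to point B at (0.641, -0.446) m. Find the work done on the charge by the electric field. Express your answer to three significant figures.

The work done by the electric force is W_field = −ΔU = −q(V_B − V_A) = q(V_A − V_B).
At A: distances to the source charges are 2.46 m, 0.362 m, 1.15 m; V_A = Σ kqᵢ/rᵢ = -105 V.
At B: distances to the source charges are 2.07 m, 0.135 m, 1.15 m; V_B = Σ kqᵢ/rᵢ = -417 V.
ΔV = V_B − V_A = -312 V.
W_field = −qΔV = −(6.15×10⁻⁹ C)(-312 V) = 1.92×10⁻⁶ J.

1.92×10⁻⁶ J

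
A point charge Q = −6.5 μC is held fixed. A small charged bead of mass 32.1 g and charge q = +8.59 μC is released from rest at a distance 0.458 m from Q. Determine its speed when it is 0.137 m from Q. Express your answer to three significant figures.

Only the electrostatic force acts, so mechanical energy is conserved: ½mv² = U₁ − U₂ = kQq(1/r₁ − 1/r₂).
U₁ − U₂ = (8.99×10⁹ N·m²/C²)(-6.50×10⁻⁶ C)(8.59×10⁻⁶ C)(1/0.458 − 1/0.137) = 2.57 J.
v = √(2·2.57/0.0321) = 12.6 m/s.

12.6 m/s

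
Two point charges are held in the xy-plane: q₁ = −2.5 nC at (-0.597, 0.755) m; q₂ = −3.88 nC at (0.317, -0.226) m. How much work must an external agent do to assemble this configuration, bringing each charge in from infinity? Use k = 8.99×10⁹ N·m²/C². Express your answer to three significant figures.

The work to assemble the configuration equals its total potential energy, U = Σ kqᵢqⱼ/rᵢⱼ over all pairs.
Pair separations: r₁₂ = 1.34 m.
U = (6.50×10⁻⁸) = 6.50×10⁻⁸ J.

6.50×10⁻⁸ J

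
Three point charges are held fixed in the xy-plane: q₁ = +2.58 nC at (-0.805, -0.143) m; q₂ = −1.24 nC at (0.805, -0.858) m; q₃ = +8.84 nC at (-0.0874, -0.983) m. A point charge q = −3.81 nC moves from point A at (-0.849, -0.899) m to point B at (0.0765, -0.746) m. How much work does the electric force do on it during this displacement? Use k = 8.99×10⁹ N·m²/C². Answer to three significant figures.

The work done by the electric force is W_field = −ΔU = −q(V_B − V_A) = q(V_A − V_B).
At A: distances to the source charges are 0.757 m, 1.65 m, 0.766 m; V_A = Σ kqᵢ/rᵢ = 128 V.
At B: distances to the source charges are 1.07 m, 0.737 m, 0.288 m; V_B = Σ kqᵢ/rᵢ = 282 V.
ΔV = V_B − V_A = 155 V.
W_field = −qΔV = −(-3.81×10⁻⁹ C)(155 V) = 5.90×10⁻⁷ J.

5.90×10⁻⁷ J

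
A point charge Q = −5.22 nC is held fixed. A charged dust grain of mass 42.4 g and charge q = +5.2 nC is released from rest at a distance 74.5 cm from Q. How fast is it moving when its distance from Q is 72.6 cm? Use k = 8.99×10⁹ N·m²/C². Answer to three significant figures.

6.36×10⁻⁴ m/s

Only the electrostatic force acts, so mechanical energy is conserved: ½mv² = U₁ − U₂ = kQq(1/r₁ − 1/r₂).
U₁ − U₂ = (8.99×10⁹ N·m²/C²)(-5.22×10⁻⁹ C)(5.20×10⁻⁹ C)(1/0.745 − 1/0.726) = 8.57×10⁻⁹ J.
v = √(2·8.57×10⁻⁹/0.0424) = 6.36×10⁻⁴ m/s.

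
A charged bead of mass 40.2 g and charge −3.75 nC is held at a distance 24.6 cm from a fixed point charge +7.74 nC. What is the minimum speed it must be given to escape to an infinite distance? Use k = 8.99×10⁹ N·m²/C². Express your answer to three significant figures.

To just escape, total mechanical energy must reach zero at infinity: ½mv²_min + U = 0, so ½mv²_min = −U = |kQq|/r.
|U| = |kQq|/r = (8.99×10⁹ N·m²/C²)(7.74×10⁻⁹)(3.75×10⁻⁹)/(0.246) = 1.06×10⁻⁶ J.
v_min = √(2|U|/m) = √(2·1.06×10⁻⁶/0.0402) = 7.26×10⁻³ m/s.

7.26×10⁻³ m/s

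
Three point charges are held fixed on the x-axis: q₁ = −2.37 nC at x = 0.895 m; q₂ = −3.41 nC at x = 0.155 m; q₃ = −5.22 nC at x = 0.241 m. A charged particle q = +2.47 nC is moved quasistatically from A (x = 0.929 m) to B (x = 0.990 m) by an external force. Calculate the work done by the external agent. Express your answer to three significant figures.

1.01×10⁻⁶ J

For quasistatic motion the external work equals the change in potential energy: W_ext = qΔV = q(V_B − V_A).
At A: distances to the source charges are 0.0340 m, 0.774 m, 0.688 m; V_A = Σ kqᵢ/rᵢ = -734 V.
At B: distances to the source charges are 0.0950 m, 0.835 m, 0.749 m; V_B = Σ kqᵢ/rᵢ = -324 V.
ΔV = V_B − V_A = 411 V.
W_ext = qΔV = (2.47×10⁻⁹ C)(411 V) = 1.01×10⁻⁶ J.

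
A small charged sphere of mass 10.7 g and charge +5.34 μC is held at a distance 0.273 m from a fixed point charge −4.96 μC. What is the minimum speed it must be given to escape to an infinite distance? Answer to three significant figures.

To just escape, total mechanical energy must reach zero at infinity: ½mv²_min + U = 0, so ½mv²_min = −U = |kQq|/r.
|U| = |kQq|/r = (8.99×10⁹ N·m²/C²)(4.96×10⁻⁶)(5.34×10⁻⁶)/(0.273) = 0.872 J.
v_min = √(2|U|/m) = √(2·0.872/0.0107) = 12.8 m/s.

12.8 m/s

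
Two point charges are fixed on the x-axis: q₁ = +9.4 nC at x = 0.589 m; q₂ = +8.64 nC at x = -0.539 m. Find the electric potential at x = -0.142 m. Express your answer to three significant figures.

Electric potential is a scalar, so the contributions from each charge add algebraically: V = Σ kqᵢ/rᵢ.
Distances from the field point to each charge: r₁ = 0.731 m, r₂ = 0.397 m.
V = k[(9.40×10⁻⁹)/(0.731) + (8.64×10⁻⁹)/(0.397)] = 311 V.

311 V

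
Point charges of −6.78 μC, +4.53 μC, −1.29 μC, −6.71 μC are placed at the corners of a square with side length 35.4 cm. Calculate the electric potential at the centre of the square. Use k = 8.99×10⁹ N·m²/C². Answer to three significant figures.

The total potential is the scalar sum of each charge's contribution, V = Σ kqᵢ/rᵢ.
The distance from each corner to the centre is a√2/2 = 0.250 m.
V = k[(-6.78×10⁻⁶)/(0.250) + (4.53×10⁻⁶)/(0.250) + (-1.29×10⁻⁶)/(0.250) + (-6.71×10⁻⁶)/(0.250)] = -3.68×10⁵ V.

-3.68×10⁵ V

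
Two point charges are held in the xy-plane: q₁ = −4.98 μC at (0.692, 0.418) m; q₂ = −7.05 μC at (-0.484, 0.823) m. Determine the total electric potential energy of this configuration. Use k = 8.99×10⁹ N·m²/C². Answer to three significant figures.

0.254 J

The assembly work is the sum of pairwise potential energies, U = Σ_{i<j} kqᵢqⱼ/rᵢⱼ.
Pair separations: r₁₂ = 1.24 m.
U = (0.254) = 0.254 J.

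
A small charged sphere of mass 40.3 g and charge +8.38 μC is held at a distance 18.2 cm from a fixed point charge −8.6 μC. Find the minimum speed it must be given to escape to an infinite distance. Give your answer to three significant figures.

13.3 m/s

To just escape, total mechanical energy must reach zero at infinity: ½mv²_min + U = 0, so ½mv²_min = −U = |kQq|/r.
|U| = |kQq|/r = (8.99×10⁹ N·m²/C²)(8.60×10⁻⁶)(8.38×10⁻⁶)/(0.182) = 3.56 J.
v_min = √(2|U|/m) = √(2·3.56/0.0403) = 13.3 m/s.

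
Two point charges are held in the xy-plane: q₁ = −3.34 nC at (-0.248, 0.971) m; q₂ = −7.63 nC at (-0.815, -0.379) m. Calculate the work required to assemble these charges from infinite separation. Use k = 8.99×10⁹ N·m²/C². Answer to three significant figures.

The assembly work is the sum of pairwise potential energies, U = Σ_{i<j} kqᵢqⱼ/rᵢⱼ.
Pair separations: r₁₂ = 1.46 m.
U = (1.56×10⁻⁷) = 1.56×10⁻⁷ J.

1.56×10⁻⁷ J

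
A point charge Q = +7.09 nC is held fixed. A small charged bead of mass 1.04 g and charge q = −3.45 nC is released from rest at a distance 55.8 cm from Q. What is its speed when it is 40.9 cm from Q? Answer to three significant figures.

Only the electrostatic force acts, so mechanical energy is conserved: ½mv² = U₁ − U₂ = kQq(1/r₁ − 1/r₂).
U₁ − U₂ = (8.99×10⁹ N·m²/C²)(7.09×10⁻⁹ C)(-3.45×10⁻⁹ C)(1/0.558 − 1/0.409) = 1.44×10⁻⁷ J.
v = √(2·1.44×10⁻⁷/1.04×10⁻³) = 0.0166 m/s.

0.0166 m/s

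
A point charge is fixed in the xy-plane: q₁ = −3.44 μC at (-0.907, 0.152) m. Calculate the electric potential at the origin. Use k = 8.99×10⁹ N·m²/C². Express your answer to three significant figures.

-3.36×10⁴ V

Electric potential is a scalar, so the contributions from each charge add algebraically: V = Σ kqᵢ/rᵢ.
Distances from the field point to each charge: r₁ = 0.920 m.
V = k[(-3.44×10⁻⁶)/(0.920)] = -3.36×10⁴ V.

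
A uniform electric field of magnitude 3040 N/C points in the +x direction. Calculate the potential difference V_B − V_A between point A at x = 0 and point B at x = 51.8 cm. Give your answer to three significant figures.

-1570 V

In a uniform field, potential decreases in the direction of E: V_B − V_A = −E·Δx.
V_B − V_A = −(3040 V/m)(0.518 m) = -1570 V.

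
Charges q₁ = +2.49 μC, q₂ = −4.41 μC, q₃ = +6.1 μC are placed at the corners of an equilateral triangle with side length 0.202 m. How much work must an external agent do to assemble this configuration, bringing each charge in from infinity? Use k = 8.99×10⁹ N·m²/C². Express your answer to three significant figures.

-1.01 J

The work to assemble the configuration equals its total potential energy, U = Σ kqᵢqⱼ/rᵢⱼ over all pairs.
All three pair separations equal the side length, 0.202 m.
U = (-0.489) + (0.676) + (-1.20) = -1.01 J.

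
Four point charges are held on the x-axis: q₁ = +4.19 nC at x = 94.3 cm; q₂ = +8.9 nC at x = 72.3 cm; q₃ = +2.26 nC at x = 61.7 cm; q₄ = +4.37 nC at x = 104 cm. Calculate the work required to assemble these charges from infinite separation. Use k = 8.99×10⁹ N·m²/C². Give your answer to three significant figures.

The work to assemble the configuration equals its total potential energy, U = Σ kqᵢqⱼ/rᵢⱼ over all pairs.
Pair separations: r₁₂ = 0.220 m, r₁₃ = 0.326 m, r₁₄ = 0.0970 m, r₂₃ = 0.106 m, r₂₄ = 0.317 m, r₃₄ = 0.423 m.
Summing all 6 pair terms gives U = 6.50×10⁻⁶ J.

6.50×10⁻⁶ J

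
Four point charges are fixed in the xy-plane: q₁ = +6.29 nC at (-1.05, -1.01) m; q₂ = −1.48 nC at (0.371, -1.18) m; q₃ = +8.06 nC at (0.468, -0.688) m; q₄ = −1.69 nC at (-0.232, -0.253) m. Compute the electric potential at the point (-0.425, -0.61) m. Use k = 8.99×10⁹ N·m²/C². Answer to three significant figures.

The total potential is the scalar sum of each charge's contribution, V = Σ kqᵢ/rᵢ.
Distances from the field point to each charge: r₁ = 0.742 m, r₂ = 0.979 m, r₃ = 0.896 m, r₄ = 0.406 m.
V = k[(6.29×10⁻⁹)/(0.742) + (-1.48×10⁻⁹)/(0.979) + (8.06×10⁻⁹)/(0.896) + (-1.69×10⁻⁹)/(0.406)] = 106 V.

106 V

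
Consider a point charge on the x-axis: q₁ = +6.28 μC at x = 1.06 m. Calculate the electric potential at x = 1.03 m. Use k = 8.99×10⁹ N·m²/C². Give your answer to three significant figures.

1.88×10⁶ V

Electric potential is a scalar, so the contributions from each charge add algebraically: V = Σ kqᵢ/rᵢ.
V = k[(6.28×10⁻⁶)/(0.0300)] = 1.88×10⁶ V.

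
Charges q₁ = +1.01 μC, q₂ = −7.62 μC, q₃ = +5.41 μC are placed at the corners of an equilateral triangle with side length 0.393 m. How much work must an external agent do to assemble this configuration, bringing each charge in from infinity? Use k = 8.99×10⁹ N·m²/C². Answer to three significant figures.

-0.994 J

The assembly work is the sum of pairwise potential energies, U = Σ_{i<j} kqᵢqⱼ/rᵢⱼ.
All three pair separations equal the side length, 0.393 m.
U = (-0.176) + (0.125) + (-0.943) = -0.994 J.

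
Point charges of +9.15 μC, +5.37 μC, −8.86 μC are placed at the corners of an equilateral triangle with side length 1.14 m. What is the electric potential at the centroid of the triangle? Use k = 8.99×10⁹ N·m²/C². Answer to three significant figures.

Electric potential is a scalar, so the contributions from each charge add algebraically: V = Σ kqᵢ/rᵢ.
The distance from each vertex to the centroid is a/√3 = 0.658 m.
V = k[(9.15×10⁻⁶)/(0.658) + (5.37×10⁻⁶)/(0.658) + (-8.86×10⁻⁶)/(0.658)] = 7.73×10⁴ V.

7.73×10⁴ V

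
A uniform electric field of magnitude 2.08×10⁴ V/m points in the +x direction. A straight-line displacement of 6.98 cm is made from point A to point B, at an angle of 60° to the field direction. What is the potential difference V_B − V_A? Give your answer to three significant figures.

Only the component of displacement along E changes the potential: ΔV = −E·d·cosθ.
ΔV = −(2.08×10⁴ V/m)(0.0698 m)cos60° = -726 V.

-726 V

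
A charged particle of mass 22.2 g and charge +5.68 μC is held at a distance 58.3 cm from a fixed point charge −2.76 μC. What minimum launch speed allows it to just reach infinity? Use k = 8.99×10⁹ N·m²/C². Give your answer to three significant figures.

To just escape, total mechanical energy must reach zero at infinity: ½mv²_min + U = 0, so ½mv²_min = −U = |kQq|/r.
|U| = |kQq|/r = (8.99×10⁹ N·m²/C²)(2.76×10⁻⁶)(5.68×10⁻⁶)/(0.583) = 0.242 J.
v_min = √(2|U|/m) = √(2·0.242/0.0222) = 4.67 m/s.

4.67 m/s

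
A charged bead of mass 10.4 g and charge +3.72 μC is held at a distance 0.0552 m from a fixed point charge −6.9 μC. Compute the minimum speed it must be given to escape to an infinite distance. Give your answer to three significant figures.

To just escape, total mechanical energy must reach zero at infinity: ½mv²_min + U = 0, so ½mv²_min = −U = |kQq|/r.
|U| = |kQq|/r = (8.99×10⁹ N·m²/C²)(6.90×10⁻⁶)(3.72×10⁻⁶)/(0.0552) = 4.18 J.
v_min = √(2|U|/m) = √(2·4.18/0.0104) = 28.4 m/s.

28.4 m/s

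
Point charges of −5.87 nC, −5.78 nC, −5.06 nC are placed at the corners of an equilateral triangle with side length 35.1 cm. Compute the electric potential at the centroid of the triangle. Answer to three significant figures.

-741 V

Electric potential is a scalar, so the contributions from each charge add algebraically: V = Σ kqᵢ/rᵢ.
The distance from each vertex to the centroid is a/√3 = 0.203 m.
V = k[(-5.87×10⁻⁹)/(0.203) + (-5.78×10⁻⁹)/(0.203) + (-5.06×10⁻⁹)/(0.203)] = -741 V.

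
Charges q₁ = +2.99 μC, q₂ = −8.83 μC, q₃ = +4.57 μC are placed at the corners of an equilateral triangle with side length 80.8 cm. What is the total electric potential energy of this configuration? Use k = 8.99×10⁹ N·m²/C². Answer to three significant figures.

-0.591 J

The work to assemble the configuration equals its total potential energy, U = Σ kqᵢqⱼ/rᵢⱼ over all pairs.
All three pair separations equal the side length, 0.808 m.
U = (-0.294) + (0.152) + (-0.449) = -0.591 J.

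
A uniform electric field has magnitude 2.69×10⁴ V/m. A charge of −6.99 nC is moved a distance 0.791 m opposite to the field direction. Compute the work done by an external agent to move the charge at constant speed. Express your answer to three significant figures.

-1.49×10⁻⁴ J

The potential change for a displacement 0.791 m opposite to the field direction is ΔV = +Ed = 2.13×10⁴ V.
W_ext = qΔV = -1.49×10⁻⁴ J.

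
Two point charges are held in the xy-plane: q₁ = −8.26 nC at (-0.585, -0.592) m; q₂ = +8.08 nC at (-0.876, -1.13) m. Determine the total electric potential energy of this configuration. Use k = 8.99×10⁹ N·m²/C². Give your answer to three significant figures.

-9.81×10⁻⁷ J

The assembly work is the sum of pairwise potential energies, U = Σ_{i<j} kqᵢqⱼ/rᵢⱼ.
Pair separations: r₁₂ = 0.612 m.
U = (-9.81×10⁻⁷) = -9.81×10⁻⁷ J.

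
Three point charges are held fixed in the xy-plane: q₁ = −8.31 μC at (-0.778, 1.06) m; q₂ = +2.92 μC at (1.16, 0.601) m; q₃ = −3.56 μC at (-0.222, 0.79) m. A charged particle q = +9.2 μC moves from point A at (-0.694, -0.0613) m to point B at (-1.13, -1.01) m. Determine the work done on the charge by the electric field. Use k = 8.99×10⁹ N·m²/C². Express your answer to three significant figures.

-0.404 J

The work done by the electric force is W_field = −ΔU = −q(V_B − V_A) = q(V_A − V_B).
At A: distances to the source charges are 1.12 m, 1.97 m, 0.973 m; V_A = Σ kqᵢ/rᵢ = -8.60×10⁴ V.
At B: distances to the source charges are 2.10 m, 2.80 m, 2.02 m; V_B = Σ kqᵢ/rᵢ = -4.21×10⁴ V.
ΔV = V_B − V_A = 4.39×10⁴ V.
W_field = −qΔV = −(9.20×10⁻⁶ C)(4.39×10⁴ V) = -0.404 J.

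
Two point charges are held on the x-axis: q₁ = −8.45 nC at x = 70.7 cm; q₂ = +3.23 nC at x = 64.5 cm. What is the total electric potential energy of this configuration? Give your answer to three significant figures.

The work to assemble the configuration equals its total potential energy, U = Σ kqᵢqⱼ/rᵢⱼ over all pairs.
Pair separations: r₁₂ = 0.0620 m.
U = (-3.96×10⁻⁶) = -3.96×10⁻⁶ J.

-3.96×10⁻⁶ J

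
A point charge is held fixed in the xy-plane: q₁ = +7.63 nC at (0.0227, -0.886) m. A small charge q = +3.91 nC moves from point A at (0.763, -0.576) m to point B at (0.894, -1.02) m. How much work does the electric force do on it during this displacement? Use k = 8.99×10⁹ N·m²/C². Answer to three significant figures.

2.99×10⁻⁸ J

The work done by the electric force is W_field = −ΔU = −q(V_B − V_A) = q(V_A − V_B).
At A: distance to the source charge is 0.803 m; V_A = kq₁/r = 85.5 V.
At B: distance to the source charge is 0.882 m; V_B = kq₁/r = 77.8 V.
ΔV = V_B − V_A = -7.65 V.
W_field = −qΔV = −(3.91×10⁻⁹ C)(-7.65 V) = 2.99×10⁻⁸ J.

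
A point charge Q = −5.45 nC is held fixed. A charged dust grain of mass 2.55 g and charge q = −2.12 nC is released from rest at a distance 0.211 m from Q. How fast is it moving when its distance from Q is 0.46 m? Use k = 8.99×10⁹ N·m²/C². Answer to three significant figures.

Only the electrostatic force acts, so mechanical energy is conserved: ½mv² = U₁ − U₂ = kQq(1/r₁ − 1/r₂).
U₁ − U₂ = (8.99×10⁹ N·m²/C²)(-5.45×10⁻⁹ C)(-2.12×10⁻⁹ C)(1/0.211 − 1/0.460) = 2.66×10⁻⁷ J.
v = √(2·2.66×10⁻⁷/2.55×10⁻³) = 0.0145 m/s.

0.0145 m/s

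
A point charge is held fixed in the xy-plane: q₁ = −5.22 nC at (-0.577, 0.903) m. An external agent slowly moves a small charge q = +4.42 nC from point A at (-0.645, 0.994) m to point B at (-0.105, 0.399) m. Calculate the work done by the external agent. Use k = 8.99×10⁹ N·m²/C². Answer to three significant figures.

1.53×10⁻⁶ J

For quasistatic motion the external work equals the change in potential energy: W_ext = qΔV = q(V_B − V_A).
At A: distance to the source charge is 0.114 m; V_A = kq₁/r = -413 V.
At B: distance to the source charge is 0.691 m; V_B = kq₁/r = -68.0 V.
ΔV = V_B − V_A = 345 V.
W_ext = qΔV = (4.42×10⁻⁹ C)(345 V) = 1.53×10⁻⁶ J.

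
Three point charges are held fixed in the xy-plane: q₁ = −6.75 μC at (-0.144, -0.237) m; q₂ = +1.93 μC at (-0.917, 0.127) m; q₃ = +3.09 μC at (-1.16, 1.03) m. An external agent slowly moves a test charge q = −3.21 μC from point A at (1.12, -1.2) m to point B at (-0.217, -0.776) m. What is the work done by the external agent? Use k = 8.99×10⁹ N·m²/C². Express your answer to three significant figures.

For quasistatic motion the external work equals the change in potential energy: W_ext = qΔV = q(V_B − V_A).
At A: distances to the source charges are 1.59 m, 2.43 m, 3.19 m; V_A = Σ kqᵢ/rᵢ = -2.23×10⁴ V.
At B: distances to the source charges are 0.544 m, 1.14 m, 2.04 m; V_B = Σ kqᵢ/rᵢ = -8.27×10⁴ V.
ΔV = V_B − V_A = -6.04×10⁴ V.
W_ext = qΔV = (-3.21×10⁻⁶ C)(-6.04×10⁴ V) = 0.194 J.

0.194 J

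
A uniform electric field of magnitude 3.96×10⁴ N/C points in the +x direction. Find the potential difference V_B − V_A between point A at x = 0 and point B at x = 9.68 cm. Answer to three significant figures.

In a uniform field, potential decreases in the direction of E: V_B − V_A = −E·Δx.
V_B − V_A = −(3.96×10⁴ V/m)(0.0968 m) = -3830 V.

-3830 V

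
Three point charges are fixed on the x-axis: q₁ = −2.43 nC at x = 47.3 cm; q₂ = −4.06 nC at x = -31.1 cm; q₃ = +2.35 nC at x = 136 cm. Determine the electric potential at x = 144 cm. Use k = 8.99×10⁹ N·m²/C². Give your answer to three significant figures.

Electric potential is a scalar, so the contributions from each charge add algebraically: V = Σ kqᵢ/rᵢ.
Distances from the field point to each charge: r₁ = 0.967 m, r₂ = 1.75 m, r₃ = 0.0800 m.
V = k[(-2.43×10⁻⁹)/(0.967) + (-4.06×10⁻⁹)/(1.75) + (2.35×10⁻⁹)/(0.0800)] = 221 V.

221 V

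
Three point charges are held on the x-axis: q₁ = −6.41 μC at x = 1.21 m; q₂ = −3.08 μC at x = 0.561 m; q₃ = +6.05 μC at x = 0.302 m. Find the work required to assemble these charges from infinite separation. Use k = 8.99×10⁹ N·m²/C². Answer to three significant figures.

The work to assemble the configuration equals its total potential energy, U = Σ kqᵢqⱼ/rᵢⱼ over all pairs.
Pair separations: r₁₂ = 0.649 m, r₁₃ = 0.908 m, r₂₃ = 0.259 m.
U = (0.273) + (-0.384) + (-0.647) = -0.757 J.

-0.757 J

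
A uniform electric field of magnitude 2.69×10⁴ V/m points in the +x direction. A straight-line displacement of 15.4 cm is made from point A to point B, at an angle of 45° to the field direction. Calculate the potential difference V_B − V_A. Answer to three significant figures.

-2930 V

Only the component of displacement along E changes the potential: ΔV = −E·d·cosθ.
ΔV = −(2.69×10⁴ V/m)(0.154 m)cos45° = -2930 V.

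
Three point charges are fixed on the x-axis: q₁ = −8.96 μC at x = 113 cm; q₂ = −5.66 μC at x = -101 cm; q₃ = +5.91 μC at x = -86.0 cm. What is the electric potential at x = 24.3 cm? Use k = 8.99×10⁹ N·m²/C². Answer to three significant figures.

The total potential is the scalar sum of each charge's contribution, V = Σ kqᵢ/rᵢ.
Distances from the field point to each charge: r₁ = 0.887 m, r₂ = 1.25 m, r₃ = 1.10 m.
V = k[(-8.96×10⁻⁶)/(0.887) + (-5.66×10⁻⁶)/(1.25) + (5.91×10⁻⁶)/(1.10)] = -8.33×10⁴ V.

-8.33×10⁴ V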